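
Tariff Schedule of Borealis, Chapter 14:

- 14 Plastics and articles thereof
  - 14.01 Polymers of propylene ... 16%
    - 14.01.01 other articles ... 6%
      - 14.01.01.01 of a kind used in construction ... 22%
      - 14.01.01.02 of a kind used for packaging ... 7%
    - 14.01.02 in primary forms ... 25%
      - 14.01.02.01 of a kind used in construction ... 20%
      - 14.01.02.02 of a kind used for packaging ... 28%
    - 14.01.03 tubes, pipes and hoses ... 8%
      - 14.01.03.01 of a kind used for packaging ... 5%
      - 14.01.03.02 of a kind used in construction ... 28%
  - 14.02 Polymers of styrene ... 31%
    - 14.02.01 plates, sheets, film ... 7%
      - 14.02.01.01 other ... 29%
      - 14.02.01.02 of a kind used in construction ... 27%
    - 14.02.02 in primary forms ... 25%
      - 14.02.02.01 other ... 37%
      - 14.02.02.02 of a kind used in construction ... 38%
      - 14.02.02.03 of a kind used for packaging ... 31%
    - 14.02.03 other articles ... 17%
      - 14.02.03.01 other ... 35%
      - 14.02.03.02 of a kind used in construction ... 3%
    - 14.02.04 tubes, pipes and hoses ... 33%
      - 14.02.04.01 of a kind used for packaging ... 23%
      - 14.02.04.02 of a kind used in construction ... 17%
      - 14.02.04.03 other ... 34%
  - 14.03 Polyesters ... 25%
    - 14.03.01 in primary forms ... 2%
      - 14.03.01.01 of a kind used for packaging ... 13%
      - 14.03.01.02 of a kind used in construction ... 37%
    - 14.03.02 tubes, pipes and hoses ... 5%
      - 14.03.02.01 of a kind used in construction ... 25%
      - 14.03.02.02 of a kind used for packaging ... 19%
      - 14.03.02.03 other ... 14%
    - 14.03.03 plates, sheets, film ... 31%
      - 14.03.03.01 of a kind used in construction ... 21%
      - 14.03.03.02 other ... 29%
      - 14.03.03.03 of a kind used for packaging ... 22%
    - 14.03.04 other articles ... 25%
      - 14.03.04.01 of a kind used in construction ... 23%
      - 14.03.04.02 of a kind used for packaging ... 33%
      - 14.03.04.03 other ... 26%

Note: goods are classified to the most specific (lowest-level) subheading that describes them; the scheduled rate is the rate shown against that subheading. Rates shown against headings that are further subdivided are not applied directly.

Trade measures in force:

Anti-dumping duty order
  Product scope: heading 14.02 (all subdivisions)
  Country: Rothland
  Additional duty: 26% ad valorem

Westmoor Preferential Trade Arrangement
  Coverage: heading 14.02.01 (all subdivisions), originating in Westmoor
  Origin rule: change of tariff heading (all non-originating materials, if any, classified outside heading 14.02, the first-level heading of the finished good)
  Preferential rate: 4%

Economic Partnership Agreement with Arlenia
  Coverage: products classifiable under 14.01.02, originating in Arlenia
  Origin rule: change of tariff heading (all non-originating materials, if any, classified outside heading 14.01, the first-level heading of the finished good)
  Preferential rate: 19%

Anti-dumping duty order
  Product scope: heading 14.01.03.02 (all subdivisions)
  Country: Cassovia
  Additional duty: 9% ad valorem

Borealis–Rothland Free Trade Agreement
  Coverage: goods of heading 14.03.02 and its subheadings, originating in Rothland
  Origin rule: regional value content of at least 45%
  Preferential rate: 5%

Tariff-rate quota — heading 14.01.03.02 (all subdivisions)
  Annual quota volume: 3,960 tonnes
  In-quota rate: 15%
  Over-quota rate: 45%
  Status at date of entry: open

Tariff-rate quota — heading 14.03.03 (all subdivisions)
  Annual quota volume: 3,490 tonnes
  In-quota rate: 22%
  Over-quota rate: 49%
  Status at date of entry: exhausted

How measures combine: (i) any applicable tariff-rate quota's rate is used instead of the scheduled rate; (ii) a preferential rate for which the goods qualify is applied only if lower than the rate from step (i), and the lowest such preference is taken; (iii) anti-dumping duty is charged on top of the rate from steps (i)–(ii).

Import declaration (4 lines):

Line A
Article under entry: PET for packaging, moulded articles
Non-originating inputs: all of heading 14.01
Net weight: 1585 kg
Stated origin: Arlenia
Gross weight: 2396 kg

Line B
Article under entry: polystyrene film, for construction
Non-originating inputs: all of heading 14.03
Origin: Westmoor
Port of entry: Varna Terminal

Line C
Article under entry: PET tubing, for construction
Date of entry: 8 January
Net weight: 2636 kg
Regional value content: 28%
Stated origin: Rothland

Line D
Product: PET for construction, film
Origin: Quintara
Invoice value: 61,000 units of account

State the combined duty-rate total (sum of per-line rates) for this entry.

111%

Line A: PET → 14.03; moulded articles → 14.03.04; for packaging → 14.03.04.02. Scheduled 33%. Arlenia agreement on 14.01.02: 14.03.04.02 not covered. → 33%.
Line B: polystyrene → 14.02; film → 14.02.01; for construction → 14.02.01.02. Scheduled 27%. Westmoor agreement on 14.02.01: CTH met → 4% available; preferential 4%. → 4%.
Line C: PET → 14.03; tubing → 14.03.02; for construction → 14.03.02.01. Scheduled 25%. Rothland agreement on 14.03.02: RVC < 45%. → 25%.
Line D: PET → 14.03; film → 14.03.03; for construction → 14.03.03.01. Scheduled 21%. quota on 14.03.03 exhausted → over-quota 49%. → 49%.
Sum: 33% + 4% + 25% + 49% = 111%.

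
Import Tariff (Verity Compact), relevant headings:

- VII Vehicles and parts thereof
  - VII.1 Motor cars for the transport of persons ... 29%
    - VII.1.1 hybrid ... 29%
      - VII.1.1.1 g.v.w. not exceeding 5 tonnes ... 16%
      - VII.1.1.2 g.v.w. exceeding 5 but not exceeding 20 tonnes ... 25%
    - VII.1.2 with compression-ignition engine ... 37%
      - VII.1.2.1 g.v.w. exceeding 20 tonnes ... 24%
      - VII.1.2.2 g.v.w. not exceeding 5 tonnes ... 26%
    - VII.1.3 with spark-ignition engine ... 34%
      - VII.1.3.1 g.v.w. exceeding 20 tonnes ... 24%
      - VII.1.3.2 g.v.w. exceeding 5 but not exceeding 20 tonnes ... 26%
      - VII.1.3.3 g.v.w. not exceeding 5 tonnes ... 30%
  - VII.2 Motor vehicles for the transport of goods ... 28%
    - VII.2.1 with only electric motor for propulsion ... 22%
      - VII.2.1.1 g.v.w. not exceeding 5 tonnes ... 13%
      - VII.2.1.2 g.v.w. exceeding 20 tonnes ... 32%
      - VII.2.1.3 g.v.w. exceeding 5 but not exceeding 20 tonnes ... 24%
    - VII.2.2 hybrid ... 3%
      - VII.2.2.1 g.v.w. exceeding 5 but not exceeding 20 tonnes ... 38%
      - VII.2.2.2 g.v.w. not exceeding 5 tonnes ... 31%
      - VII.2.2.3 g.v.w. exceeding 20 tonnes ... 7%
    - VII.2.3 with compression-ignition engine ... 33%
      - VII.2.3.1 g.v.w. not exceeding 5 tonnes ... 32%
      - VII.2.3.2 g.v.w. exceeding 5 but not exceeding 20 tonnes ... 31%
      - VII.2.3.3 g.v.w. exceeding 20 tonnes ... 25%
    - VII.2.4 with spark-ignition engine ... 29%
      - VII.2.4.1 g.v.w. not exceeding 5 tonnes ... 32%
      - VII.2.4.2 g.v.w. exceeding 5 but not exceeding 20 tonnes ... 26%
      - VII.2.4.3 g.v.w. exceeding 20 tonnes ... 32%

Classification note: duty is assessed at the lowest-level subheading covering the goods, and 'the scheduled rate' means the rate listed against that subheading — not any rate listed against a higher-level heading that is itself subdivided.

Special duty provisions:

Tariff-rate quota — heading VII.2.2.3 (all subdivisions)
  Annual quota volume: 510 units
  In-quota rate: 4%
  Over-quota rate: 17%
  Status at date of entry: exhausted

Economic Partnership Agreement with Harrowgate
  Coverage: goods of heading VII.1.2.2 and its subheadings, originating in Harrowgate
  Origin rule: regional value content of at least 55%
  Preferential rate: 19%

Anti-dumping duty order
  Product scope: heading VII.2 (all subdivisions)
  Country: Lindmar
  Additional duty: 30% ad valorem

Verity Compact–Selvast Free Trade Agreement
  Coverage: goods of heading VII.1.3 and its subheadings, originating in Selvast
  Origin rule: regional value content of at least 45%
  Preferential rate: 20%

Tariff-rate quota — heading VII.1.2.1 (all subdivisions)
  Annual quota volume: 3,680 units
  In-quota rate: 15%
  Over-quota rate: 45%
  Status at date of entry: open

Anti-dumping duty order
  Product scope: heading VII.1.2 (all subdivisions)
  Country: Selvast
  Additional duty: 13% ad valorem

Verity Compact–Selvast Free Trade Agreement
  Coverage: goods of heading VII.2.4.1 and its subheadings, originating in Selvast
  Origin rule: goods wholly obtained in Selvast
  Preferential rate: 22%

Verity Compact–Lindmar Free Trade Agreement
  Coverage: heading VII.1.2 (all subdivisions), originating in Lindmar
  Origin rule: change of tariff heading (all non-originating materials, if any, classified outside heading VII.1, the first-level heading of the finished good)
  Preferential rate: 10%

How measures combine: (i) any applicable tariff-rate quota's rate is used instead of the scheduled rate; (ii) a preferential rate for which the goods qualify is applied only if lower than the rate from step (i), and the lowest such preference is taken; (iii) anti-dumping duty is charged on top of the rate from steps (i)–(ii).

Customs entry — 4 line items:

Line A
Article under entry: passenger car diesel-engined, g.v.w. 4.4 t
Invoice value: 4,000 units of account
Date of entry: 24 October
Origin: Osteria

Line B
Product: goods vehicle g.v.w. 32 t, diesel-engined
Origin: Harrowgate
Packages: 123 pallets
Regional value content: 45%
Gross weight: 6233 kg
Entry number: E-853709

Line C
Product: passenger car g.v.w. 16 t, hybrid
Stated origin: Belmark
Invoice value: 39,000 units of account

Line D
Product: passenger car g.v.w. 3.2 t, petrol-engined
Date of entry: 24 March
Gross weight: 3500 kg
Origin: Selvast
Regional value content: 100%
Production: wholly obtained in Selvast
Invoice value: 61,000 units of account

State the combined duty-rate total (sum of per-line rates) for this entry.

96%

Line A: passenger car → VII.1; diesel-engined → VII.1.2; g.v.w. 4.4 t → VII.1.2.2. Scheduled 26%. No special measure applies. → 26%.
Line B: goods vehicle → VII.2; diesel-engined → VII.2.3; g.v.w. 32 t → VII.2.3.3. Scheduled 25%. Harrowgate agreement on VII.1.2.2: VII.2.3.3 not covered. → 25%.
Line C: passenger car → VII.1; hybrid → VII.1.1; g.v.w. 16 t → VII.1.1.2. Scheduled 25%. No special measure applies. → 25%.
Line D: passenger car → VII.1; petrol-engined → VII.1.3; g.v.w. 3.2 t → VII.1.3.3. Scheduled 30%. Selvast agreement on VII.1.3: RVC ≥ 45% → 20% available; Selvast agreement on VII.2.4.1: VII.1.3.3 not covered; preferential 20%. → 20%.
Sum: 26% + 25% + 25% + 20% = 96%.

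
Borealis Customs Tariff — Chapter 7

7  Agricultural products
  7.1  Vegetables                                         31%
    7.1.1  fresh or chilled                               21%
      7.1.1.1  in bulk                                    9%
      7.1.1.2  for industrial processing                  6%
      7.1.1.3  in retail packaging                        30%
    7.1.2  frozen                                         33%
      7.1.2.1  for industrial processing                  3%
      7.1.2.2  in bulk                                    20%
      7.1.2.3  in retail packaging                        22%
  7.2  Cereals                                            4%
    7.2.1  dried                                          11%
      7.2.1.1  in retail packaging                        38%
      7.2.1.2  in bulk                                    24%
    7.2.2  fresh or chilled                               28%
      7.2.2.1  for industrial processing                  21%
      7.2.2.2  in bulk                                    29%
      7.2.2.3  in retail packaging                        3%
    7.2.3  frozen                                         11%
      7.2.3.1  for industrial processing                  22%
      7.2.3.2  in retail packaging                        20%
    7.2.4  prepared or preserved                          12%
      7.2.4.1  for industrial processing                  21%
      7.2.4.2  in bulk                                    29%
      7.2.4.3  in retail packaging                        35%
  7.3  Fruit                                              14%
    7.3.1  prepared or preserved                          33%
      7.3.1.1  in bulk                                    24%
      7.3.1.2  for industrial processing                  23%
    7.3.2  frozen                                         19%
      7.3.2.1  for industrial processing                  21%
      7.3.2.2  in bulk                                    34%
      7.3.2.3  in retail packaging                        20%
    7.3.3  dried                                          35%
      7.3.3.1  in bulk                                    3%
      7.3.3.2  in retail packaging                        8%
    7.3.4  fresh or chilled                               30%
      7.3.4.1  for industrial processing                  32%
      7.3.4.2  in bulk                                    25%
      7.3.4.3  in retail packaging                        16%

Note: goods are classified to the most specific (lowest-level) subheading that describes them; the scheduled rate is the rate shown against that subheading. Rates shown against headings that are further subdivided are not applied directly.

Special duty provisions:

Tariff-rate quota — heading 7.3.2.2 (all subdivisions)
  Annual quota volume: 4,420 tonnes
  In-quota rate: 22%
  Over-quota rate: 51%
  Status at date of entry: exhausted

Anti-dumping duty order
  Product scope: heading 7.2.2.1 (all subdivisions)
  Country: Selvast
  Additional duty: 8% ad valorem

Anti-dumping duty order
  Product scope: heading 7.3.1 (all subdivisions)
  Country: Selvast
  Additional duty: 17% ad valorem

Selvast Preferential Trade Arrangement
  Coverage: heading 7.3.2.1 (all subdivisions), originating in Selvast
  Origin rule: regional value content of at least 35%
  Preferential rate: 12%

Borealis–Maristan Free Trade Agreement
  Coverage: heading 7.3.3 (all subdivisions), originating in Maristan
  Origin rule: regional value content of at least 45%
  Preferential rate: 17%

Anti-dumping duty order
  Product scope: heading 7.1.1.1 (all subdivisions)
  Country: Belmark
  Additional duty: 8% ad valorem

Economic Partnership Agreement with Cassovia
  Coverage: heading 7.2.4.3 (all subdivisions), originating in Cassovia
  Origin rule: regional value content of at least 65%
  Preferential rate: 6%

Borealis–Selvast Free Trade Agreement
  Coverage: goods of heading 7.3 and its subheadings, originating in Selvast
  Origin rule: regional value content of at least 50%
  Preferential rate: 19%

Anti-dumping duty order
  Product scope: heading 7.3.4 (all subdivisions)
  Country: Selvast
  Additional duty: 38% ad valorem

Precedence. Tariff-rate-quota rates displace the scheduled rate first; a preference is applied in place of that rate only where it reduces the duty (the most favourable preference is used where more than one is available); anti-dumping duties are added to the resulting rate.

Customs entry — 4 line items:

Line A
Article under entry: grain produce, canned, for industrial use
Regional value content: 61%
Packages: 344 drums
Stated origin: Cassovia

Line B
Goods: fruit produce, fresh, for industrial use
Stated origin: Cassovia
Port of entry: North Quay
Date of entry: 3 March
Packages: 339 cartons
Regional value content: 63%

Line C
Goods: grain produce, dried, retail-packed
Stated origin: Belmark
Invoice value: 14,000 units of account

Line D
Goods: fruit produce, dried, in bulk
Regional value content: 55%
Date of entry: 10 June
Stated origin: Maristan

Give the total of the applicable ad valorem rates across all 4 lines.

94%

Line A: grain → 7.2; canned → 7.2.4; for industrial use → 7.2.4.1. Scheduled 21%. Cassovia agreement on 7.2.4.3: 7.2.4.1 not covered. → 21%.
Line B: fruit → 7.3; fresh → 7.3.4; for industrial use → 7.3.4.1. Scheduled 32%. Cassovia agreement on 7.2.4.3: 7.3.4.1 not covered. → 32%.
Line C: grain → 7.2; dried → 7.2.1; retail-packed → 7.2.1.1. Scheduled 38%. No special measure applies. → 38%.
Line D: fruit → 7.3; dried → 7.3.3; in bulk → 7.3.3.1. Scheduled 3%. Maristan agreement on 7.3.3: RVC ≥ 45% → 17% available; preference 17% not lower than 3% → no reduction. → 3%.
Sum: 21% + 32% + 38% + 3% = 94%.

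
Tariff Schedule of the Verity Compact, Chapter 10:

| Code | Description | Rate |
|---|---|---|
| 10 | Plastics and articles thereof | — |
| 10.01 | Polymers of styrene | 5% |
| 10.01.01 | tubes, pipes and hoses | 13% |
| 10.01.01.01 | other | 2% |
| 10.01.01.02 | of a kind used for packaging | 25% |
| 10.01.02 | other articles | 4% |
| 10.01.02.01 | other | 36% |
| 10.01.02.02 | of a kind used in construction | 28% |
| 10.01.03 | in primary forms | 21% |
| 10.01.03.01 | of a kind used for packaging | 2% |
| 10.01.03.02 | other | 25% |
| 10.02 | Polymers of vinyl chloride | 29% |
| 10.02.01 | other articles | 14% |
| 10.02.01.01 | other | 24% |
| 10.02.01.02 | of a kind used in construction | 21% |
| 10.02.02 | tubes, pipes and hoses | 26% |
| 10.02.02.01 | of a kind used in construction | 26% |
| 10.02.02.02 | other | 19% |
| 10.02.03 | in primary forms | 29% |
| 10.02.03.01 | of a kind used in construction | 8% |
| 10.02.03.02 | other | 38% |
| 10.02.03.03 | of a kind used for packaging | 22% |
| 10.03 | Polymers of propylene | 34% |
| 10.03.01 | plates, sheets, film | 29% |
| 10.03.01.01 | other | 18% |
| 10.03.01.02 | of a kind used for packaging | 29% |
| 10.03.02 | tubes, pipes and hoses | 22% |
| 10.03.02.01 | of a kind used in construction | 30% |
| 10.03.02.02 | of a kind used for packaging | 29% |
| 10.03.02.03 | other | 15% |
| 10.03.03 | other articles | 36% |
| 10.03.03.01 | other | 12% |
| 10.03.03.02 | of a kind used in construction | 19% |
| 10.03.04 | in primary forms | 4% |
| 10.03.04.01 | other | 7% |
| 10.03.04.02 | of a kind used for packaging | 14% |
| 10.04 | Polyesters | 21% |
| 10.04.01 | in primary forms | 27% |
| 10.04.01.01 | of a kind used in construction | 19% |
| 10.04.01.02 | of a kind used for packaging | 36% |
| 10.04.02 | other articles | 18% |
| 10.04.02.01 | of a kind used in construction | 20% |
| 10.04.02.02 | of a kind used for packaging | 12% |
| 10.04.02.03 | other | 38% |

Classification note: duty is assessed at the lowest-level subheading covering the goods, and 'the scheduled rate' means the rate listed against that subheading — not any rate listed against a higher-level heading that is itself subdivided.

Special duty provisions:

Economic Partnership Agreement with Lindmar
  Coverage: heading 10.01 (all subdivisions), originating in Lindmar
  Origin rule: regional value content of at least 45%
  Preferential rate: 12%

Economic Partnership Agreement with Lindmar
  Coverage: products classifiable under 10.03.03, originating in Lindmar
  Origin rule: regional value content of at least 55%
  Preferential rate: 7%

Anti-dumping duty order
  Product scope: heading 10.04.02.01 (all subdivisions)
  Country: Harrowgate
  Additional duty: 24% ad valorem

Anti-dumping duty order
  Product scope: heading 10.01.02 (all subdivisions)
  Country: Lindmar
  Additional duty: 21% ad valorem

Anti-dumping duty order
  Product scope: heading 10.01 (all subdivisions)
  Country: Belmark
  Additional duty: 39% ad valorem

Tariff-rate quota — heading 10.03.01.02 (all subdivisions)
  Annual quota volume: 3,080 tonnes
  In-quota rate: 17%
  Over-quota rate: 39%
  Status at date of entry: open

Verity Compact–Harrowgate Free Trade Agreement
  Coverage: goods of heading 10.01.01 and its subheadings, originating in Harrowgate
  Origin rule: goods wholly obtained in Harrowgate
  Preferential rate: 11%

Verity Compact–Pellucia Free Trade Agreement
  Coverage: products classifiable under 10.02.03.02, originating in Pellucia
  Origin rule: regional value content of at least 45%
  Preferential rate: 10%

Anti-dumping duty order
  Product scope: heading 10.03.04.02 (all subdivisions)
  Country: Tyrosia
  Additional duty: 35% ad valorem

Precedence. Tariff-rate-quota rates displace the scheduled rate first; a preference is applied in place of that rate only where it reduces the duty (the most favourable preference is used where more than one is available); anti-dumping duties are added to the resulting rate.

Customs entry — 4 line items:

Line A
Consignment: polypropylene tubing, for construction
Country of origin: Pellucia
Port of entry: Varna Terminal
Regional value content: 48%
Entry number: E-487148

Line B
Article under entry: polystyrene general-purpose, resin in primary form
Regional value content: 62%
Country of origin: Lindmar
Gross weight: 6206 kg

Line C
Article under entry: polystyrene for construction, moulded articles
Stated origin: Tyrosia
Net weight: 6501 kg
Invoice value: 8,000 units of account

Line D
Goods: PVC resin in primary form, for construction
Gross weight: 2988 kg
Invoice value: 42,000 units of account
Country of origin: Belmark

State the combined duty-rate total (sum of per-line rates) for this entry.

78%

Line A: polypropylene → 10.03; tubing → 10.03.02; for construction → 10.03.02.01. Scheduled 30%. Pellucia agreement on 10.02.03.02: 10.03.02.01 not covered. → 30%.
Line B: polystyrene → 10.01; resin in primary form → 10.01.03; general-purpose → 10.01.03.02. Scheduled 25%. Lindmar agreement on 10.01: RVC ≥ 45% → 12% available; Lindmar agreement on 10.03.03: 10.01.03.02 not covered; preferential 12%. → 12%.
Line C: polystyrene → 10.01; moulded articles → 10.01.02; for construction → 10.01.02.02. Scheduled 28%. No special measure applies. → 28%.
Line D: PVC → 10.02; resin in primary form → 10.02.03; for construction → 10.02.03.01. Scheduled 8%. No special measure applies. → 8%.
Sum: 30% + 12% + 28% + 8% = 78%.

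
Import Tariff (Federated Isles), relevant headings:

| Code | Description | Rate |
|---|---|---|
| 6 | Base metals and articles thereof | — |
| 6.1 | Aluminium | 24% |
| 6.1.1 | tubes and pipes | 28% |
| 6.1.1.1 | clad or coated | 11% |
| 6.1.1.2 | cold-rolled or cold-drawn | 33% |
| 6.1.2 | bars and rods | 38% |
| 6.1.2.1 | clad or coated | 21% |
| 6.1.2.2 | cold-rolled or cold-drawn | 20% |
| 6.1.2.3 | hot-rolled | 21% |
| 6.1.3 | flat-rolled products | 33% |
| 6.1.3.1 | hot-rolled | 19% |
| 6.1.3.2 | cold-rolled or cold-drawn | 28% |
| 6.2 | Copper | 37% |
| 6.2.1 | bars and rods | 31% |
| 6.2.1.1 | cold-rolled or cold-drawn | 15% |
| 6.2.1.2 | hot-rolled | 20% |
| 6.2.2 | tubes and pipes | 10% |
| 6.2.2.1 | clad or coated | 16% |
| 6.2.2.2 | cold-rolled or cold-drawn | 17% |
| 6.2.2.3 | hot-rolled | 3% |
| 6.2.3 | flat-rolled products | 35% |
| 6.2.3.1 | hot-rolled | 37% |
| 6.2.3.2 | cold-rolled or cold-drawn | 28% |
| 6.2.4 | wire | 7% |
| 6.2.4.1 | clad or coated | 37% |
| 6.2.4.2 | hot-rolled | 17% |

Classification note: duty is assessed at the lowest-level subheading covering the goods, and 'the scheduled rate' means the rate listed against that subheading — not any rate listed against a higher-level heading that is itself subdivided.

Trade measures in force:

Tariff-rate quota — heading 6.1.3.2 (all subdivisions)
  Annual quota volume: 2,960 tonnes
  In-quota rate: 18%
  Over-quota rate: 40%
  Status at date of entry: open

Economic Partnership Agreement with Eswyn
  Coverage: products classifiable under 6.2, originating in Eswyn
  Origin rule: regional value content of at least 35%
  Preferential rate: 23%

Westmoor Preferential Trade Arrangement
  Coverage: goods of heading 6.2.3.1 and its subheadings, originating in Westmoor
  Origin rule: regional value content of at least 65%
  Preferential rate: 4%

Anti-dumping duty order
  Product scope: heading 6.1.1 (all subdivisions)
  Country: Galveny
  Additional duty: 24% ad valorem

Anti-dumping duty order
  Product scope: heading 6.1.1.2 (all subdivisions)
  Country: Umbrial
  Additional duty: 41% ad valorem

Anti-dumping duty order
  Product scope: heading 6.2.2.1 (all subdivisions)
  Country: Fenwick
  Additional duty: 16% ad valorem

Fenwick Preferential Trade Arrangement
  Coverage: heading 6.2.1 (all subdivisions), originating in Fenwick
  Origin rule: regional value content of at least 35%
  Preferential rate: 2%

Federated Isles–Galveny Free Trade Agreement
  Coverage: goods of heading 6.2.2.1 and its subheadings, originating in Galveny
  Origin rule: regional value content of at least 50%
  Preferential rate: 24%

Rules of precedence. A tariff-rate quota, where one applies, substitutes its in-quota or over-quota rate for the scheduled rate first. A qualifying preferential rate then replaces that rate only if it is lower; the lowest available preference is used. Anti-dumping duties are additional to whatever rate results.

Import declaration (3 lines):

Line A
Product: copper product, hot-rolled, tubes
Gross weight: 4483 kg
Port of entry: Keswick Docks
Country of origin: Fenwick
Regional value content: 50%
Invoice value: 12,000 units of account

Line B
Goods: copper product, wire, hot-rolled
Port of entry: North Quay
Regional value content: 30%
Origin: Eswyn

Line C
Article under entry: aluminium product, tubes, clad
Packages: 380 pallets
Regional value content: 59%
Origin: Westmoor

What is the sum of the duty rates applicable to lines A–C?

Line A: copper → 6.2; tubes → 6.2.2; hot-rolled → 6.2.2.3. Scheduled 3%. Fenwick agreement on 6.2.1: 6.2.2.3 not covered. → 3%.
Line B: copper → 6.2; wire → 6.2.4; hot-rolled → 6.2.4.2. Scheduled 17%. Eswyn agreement on 6.2: RVC < 35%. → 17%.
Line C: aluminium → 6.1; tubes → 6.1.1; clad → 6.1.1.1. Scheduled 11%. Westmoor agreement on 6.2.3.1: 6.1.1.1 not covered. → 11%.
Sum: 3% + 17% + 11% = 31%.

31%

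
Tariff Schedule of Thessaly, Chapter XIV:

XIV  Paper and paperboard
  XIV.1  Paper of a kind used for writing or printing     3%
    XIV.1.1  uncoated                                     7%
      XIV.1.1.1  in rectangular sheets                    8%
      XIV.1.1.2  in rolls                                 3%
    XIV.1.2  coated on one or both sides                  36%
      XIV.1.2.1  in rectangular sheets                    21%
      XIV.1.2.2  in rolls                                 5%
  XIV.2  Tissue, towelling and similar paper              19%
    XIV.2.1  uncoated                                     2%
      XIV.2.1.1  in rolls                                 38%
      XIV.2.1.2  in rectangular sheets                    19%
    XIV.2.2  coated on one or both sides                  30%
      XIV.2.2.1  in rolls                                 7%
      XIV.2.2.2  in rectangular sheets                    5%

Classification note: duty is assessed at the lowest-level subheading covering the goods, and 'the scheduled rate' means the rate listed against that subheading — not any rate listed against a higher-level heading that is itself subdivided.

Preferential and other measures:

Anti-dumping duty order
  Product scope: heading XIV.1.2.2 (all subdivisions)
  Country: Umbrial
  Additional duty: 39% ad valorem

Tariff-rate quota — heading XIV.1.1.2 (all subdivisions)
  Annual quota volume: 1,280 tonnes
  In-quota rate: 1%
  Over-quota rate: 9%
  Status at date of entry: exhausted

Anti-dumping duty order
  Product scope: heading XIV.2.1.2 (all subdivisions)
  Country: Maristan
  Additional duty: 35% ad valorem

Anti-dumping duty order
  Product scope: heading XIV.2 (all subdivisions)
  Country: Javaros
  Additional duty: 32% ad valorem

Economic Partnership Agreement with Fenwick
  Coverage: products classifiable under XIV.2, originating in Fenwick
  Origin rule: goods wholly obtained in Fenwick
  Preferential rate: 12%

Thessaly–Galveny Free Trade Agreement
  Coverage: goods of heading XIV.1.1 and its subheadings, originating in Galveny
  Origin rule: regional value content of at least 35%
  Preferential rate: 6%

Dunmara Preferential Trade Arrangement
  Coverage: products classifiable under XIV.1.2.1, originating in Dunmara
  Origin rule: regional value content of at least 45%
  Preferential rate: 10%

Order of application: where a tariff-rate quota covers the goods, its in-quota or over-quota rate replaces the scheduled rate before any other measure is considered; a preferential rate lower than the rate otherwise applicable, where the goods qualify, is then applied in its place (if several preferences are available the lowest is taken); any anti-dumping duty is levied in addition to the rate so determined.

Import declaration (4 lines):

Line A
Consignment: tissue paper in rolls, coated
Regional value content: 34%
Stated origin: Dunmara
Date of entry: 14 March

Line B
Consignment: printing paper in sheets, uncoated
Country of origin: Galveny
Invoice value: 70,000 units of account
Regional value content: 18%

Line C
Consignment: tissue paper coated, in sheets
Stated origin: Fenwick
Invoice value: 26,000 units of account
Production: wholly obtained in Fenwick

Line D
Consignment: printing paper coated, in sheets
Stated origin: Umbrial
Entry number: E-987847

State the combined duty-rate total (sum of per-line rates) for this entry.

Line A: tissue paper → XIV.2; coated → XIV.2.2; in rolls → XIV.2.2.1. Scheduled 7%. Dunmara agreement on XIV.1.2.1: XIV.2.2.1 not covered. → 7%.
Line B: printing paper → XIV.1; uncoated → XIV.1.1; in sheets → XIV.1.1.1. Scheduled 8%. Galveny agreement on XIV.1.1: RVC < 35%. → 8%.
Line C: tissue paper → XIV.2; coated → XIV.2.2; in sheets → XIV.2.2.2. Scheduled 5%. Fenwick agreement on XIV.2: wholly obtained → 12% available; preference 12% not lower than 5% → no reduction. → 5%.
Line D: printing paper → XIV.1; coated → XIV.1.2; in sheets → XIV.1.2.1. Scheduled 21%. No special measure applies. → 21%.
Sum: 7% + 8% + 5% + 21% = 41%.

41%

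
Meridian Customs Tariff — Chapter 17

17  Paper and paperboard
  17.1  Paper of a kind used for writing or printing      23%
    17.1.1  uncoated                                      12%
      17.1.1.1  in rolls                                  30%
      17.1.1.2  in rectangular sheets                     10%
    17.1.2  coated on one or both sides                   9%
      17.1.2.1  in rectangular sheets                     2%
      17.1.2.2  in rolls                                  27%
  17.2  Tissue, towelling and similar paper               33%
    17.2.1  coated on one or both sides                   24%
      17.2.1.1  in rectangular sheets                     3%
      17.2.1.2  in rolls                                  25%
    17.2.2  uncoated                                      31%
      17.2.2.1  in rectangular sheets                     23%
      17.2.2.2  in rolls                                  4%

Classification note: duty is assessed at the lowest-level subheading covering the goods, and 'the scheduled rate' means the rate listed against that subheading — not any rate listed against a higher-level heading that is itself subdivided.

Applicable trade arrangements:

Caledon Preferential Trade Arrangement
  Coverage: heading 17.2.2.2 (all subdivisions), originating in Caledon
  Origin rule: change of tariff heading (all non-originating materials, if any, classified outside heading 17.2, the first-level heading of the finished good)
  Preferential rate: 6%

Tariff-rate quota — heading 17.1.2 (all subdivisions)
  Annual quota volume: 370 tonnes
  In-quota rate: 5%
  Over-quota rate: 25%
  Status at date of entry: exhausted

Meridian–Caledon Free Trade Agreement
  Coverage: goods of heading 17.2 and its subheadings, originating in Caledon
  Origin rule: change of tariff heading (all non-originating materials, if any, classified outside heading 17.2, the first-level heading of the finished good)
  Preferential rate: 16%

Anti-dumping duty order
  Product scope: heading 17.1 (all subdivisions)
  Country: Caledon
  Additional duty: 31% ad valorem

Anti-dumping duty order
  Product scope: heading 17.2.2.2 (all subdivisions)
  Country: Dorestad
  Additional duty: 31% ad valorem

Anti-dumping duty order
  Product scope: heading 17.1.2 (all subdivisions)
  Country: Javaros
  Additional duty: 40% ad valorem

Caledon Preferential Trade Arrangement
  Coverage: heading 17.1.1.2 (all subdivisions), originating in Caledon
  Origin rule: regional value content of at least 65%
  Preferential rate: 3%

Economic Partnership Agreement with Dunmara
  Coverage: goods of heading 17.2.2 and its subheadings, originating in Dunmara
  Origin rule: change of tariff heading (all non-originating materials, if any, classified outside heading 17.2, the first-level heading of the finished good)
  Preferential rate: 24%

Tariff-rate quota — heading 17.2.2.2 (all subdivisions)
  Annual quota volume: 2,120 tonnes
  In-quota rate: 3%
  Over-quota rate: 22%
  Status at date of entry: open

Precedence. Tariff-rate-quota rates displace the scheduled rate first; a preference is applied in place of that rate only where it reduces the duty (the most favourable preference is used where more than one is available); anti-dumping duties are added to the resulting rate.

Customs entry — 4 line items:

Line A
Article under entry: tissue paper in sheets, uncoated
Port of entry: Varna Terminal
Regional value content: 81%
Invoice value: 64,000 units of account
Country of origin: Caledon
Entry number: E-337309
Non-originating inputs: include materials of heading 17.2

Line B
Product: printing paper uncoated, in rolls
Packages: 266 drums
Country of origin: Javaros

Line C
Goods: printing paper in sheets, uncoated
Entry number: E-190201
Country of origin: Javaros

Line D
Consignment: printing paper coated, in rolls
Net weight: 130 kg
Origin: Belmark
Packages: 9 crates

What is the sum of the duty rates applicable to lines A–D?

Line A: tissue paper → 17.2; uncoated → 17.2.2; in sheets → 17.2.2.1. Scheduled 23%. Caledon agreement on 17.2.2.2: 17.2.2.1 not covered; Caledon agreement on 17.2: CTH not met; Caledon agreement on 17.1.1.2: 17.2.2.1 not covered. → 23%.
Line B: printing paper → 17.1; uncoated → 17.1.1; in rolls → 17.1.1.1. Scheduled 30%. No special measure applies. → 30%.
Line C: printing paper → 17.1; uncoated → 17.1.1; in sheets → 17.1.1.2. Scheduled 10%. No special measure applies. → 10%.
Line D: printing paper → 17.1; coated → 17.1.2; in rolls → 17.1.2.2. Scheduled 27%. quota on 17.1.2 exhausted → over-quota 25%. → 25%.
Sum: 23% + 30% + 10% + 25% = 88%.

88%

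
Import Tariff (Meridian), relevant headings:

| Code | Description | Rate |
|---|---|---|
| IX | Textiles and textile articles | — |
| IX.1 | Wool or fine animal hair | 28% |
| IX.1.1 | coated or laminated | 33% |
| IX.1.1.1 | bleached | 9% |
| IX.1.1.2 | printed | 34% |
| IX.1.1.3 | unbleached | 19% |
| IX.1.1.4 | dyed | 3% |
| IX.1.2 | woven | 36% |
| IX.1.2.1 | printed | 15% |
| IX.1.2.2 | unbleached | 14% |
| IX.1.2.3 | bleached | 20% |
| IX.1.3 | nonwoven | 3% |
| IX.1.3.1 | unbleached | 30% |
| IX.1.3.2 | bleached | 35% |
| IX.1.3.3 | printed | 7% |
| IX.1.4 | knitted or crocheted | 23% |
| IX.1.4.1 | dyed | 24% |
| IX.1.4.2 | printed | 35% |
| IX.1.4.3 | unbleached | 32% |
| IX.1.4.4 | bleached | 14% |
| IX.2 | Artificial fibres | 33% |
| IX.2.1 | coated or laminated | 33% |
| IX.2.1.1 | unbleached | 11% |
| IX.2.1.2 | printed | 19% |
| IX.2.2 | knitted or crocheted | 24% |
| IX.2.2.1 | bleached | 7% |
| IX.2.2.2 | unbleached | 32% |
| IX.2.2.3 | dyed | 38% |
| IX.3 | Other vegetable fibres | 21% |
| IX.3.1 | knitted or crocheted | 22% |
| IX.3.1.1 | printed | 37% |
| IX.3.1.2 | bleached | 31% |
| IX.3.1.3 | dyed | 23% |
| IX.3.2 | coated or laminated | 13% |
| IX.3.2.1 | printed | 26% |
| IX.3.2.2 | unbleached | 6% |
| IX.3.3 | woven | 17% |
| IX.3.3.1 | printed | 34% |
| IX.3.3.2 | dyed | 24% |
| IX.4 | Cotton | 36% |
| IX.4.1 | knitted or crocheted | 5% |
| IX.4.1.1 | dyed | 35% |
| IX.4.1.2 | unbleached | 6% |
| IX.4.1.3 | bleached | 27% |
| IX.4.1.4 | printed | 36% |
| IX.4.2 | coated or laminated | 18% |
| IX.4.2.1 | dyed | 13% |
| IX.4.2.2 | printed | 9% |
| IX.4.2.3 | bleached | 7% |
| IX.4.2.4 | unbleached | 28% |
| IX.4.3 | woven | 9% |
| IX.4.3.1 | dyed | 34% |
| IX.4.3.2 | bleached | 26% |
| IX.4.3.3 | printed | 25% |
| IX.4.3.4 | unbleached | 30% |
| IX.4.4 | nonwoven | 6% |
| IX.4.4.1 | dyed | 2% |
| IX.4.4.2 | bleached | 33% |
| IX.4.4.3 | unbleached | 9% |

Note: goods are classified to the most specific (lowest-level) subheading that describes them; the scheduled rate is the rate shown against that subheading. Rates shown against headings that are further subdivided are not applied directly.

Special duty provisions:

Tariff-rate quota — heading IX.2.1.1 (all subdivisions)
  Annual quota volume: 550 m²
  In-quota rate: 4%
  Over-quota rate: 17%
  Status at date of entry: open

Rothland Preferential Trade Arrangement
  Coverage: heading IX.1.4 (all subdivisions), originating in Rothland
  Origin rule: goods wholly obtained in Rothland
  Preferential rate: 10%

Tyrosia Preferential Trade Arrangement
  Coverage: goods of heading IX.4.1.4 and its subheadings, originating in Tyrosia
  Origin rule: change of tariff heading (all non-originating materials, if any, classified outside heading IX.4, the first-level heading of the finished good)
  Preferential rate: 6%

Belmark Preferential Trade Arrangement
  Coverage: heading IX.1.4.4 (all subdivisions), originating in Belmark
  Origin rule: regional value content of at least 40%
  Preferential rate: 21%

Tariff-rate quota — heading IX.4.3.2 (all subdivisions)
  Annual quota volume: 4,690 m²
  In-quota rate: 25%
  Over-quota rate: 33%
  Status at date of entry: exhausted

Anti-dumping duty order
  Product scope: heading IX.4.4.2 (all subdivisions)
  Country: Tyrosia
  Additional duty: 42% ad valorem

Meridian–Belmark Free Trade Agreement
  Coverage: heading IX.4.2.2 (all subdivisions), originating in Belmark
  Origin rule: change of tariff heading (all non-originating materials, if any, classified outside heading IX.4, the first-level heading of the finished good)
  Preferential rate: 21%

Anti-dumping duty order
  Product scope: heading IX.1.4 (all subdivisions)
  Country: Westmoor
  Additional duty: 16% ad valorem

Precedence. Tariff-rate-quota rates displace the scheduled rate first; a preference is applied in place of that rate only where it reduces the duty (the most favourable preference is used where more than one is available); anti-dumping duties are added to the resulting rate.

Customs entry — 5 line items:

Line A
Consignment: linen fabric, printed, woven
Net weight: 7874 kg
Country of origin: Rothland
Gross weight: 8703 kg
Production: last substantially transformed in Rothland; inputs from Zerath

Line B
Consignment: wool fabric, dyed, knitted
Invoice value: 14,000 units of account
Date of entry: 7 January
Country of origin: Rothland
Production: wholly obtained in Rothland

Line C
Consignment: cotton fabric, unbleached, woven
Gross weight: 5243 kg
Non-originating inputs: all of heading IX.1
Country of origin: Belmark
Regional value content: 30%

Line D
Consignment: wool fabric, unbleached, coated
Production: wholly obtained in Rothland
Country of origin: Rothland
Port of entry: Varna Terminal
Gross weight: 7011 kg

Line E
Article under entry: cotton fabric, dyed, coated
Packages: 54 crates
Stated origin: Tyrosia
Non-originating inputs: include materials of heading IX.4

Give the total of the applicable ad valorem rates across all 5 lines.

Line A: linen → IX.3; woven → IX.3.3; printed → IX.3.3.1. Scheduled 34%. Rothland agreement on IX.1.4: IX.3.3.1 not covered. → 34%.
Line B: wool → IX.1; knitted → IX.1.4; dyed → IX.1.4.1. Scheduled 24%. Rothland agreement on IX.1.4: wholly obtained → 10% available; preferential 10%. → 10%.
Line C: cotton → IX.4; woven → IX.4.3; unbleached → IX.4.3.4. Scheduled 30%. Belmark agreement on IX.1.4.4: IX.4.3.4 not covered; Belmark agreement on IX.4.2.2: IX.4.3.4 not covered. → 30%.
Line D: wool → IX.1; coated → IX.1.1; unbleached → IX.1.1.3. Scheduled 19%. Rothland agreement on IX.1.4: IX.1.1.3 not covered. → 19%.
Line E: cotton → IX.4; coated → IX.4.2; dyed → IX.4.2.1. Scheduled 13%. Tyrosia agreement on IX.4.1.4: IX.4.2.1 not covered. → 13%.
Sum: 34% + 10% + 30% + 19% + 13% = 106%.

106%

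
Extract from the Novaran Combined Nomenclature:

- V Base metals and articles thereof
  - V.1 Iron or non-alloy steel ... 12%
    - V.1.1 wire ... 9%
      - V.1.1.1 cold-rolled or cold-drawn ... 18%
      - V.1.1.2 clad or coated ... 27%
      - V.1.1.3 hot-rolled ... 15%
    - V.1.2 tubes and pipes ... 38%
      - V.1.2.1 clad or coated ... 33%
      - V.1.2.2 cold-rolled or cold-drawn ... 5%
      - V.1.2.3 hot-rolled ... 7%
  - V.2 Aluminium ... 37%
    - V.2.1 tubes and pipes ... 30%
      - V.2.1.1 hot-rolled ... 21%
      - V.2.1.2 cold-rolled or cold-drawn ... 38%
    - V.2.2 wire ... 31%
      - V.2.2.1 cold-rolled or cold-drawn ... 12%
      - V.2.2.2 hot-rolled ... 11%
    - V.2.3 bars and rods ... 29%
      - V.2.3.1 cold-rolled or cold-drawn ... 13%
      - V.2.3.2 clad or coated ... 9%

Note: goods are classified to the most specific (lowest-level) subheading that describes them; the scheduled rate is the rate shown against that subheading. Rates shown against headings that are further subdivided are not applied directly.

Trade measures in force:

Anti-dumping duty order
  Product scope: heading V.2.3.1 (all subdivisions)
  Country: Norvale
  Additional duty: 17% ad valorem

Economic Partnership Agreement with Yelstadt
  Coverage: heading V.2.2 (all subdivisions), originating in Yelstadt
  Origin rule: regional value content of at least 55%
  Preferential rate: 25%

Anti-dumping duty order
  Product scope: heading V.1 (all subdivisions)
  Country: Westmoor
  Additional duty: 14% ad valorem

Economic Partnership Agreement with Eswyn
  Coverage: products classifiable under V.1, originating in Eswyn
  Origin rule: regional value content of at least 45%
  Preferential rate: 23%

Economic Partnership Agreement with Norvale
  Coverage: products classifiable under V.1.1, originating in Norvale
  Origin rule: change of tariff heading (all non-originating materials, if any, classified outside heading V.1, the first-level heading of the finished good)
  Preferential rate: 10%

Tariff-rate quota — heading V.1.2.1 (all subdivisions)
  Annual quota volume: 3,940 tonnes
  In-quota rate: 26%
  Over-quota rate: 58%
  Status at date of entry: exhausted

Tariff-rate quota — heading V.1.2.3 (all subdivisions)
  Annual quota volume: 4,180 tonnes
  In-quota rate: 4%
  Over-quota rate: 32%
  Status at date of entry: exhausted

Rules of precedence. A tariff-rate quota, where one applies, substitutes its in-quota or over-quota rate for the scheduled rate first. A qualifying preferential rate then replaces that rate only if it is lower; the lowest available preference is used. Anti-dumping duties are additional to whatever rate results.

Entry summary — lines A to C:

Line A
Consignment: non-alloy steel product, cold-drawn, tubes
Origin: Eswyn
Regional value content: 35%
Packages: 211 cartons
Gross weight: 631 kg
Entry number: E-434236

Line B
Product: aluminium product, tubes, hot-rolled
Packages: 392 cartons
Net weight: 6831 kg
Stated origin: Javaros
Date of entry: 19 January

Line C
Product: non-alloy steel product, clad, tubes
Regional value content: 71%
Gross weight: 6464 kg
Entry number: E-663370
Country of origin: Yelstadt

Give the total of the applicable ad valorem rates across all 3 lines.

84%

Line A: non-alloy steel → V.1; tubes → V.1.2; cold-drawn → V.1.2.2. Scheduled 5%. Eswyn agreement on V.1: RVC < 45%. → 5%.
Line B: aluminium → V.2; tubes → V.2.1; hot-rolled → V.2.1.1. Scheduled 21%. No special measure applies. → 21%.
Line C: non-alloy steel → V.1; tubes → V.1.2; clad → V.1.2.1. Scheduled 33%. quota on V.1.2.1 exhausted → over-quota 58%; Yelstadt agreement on V.2.2: V.1.2.1 not covered. → 58%.
Sum: 5% + 21% + 58% = 84%.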